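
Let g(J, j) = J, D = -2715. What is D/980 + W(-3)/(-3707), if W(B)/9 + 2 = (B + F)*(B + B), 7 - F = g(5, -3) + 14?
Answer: -197103/66052 ≈ -2.9841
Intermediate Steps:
F = -12 (F = 7 - (5 + 14) = 7 - 1*19 = 7 - 19 = -12)
W(B) = -18 + 18*B*(-12 + B) (W(B) = -18 + 9*((B - 12)*(B + B)) = -18 + 9*((-12 + B)*(2*B)) = -18 + 9*(2*B*(-12 + B)) = -18 + 18*B*(-12 + B))
D/980 + W(-3)/(-3707) = -2715/980 + (-18 - 216*(-3) + 18*(-3)**2)/(-3707) = -2715*1/980 + (-18 + 648 + 18*9)*(-1/3707) = -543/196 + (-18 + 648 + 162)*(-1/3707) = -543/196 + 792*(-1/3707) = -543/196 - 72/337 = -197103/66052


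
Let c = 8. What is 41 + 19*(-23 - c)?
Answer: -548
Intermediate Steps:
41 + 19*(-23 - c) = 41 + 19*(-23 - 1*8) = 41 + 19*(-23 - 8) = 41 + 19*(-31) = 41 - 589 = -548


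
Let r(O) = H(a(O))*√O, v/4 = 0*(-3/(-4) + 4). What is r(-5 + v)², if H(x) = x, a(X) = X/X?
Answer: -5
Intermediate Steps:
a(X) = 1
v = 0 (v = 4*(0*(-3/(-4) + 4)) = 4*(0*(-3*(-¼) + 4)) = 4*(0*(¾ + 4)) = 4*(0*(19/4)) = 4*0 = 0)
r(O) = √O (r(O) = 1*√O = √O)
r(-5 + v)² = (√(-5 + 0))² = (√(-5))² = (I*√5)² = -5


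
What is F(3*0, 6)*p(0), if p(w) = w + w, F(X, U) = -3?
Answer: 0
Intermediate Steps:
p(w) = 2*w
F(3*0, 6)*p(0) = -6*0 = -3*0 = 0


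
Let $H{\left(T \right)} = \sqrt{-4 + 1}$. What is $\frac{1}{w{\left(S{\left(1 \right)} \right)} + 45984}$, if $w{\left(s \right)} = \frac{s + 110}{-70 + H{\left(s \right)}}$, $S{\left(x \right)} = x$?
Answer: $\frac{8350066}{383956202227} + \frac{37 i \sqrt{3}}{3455605820043} \approx 2.1747 \cdot 10^{-5} + 1.8545 \cdot 10^{-11} i$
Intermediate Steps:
$H{\left(T \right)} = i \sqrt{3}$ ($H{\left(T \right)} = \sqrt{-3} = i \sqrt{3}$)
$w{\left(s \right)} = \frac{110 + s}{-70 + i \sqrt{3}}$ ($w{\left(s \right)} = \frac{s + 110}{-70 + i \sqrt{3}} = \frac{110 + s}{-70 + i \sqrt{3}}$)
$\frac{1}{w{\left(S{\left(1 \right)} \right)} + 45984} = \frac{1}{- \frac{110 + 1}{70 - i \sqrt{3}} + 45984} = \frac{1}{\left(-1\right) \frac{1}{70 - i \sqrt{3}} \cdot 111 + 45984} = \frac{1}{- \frac{111}{70 - i \sqrt{3}} + 45984} = \frac{1}{45984 - \frac{111}{70 - i \sqrt{3}}}$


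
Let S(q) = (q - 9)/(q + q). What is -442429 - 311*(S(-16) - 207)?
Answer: -12105439/32 ≈ -3.7830e+5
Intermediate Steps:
S(q) = (-9 + q)/(2*q) (S(q) = (-9 + q)/((2*q)) = (-9 + q)*(1/(2*q)) = (-9 + q)/(2*q))
-442429 - 311*(S(-16) - 207) = -442429 - 311*((½)*(-9 - 16)/(-16) - 207) = -442429 - 311*((½)*(-1/16)*(-25) - 207) = -442429 - 311*(25/32 - 207) = -442429 - 311*(-6599)/32 = -442429 - 1*(-2052289/32) = -442429 + 2052289/32 = -12105439/32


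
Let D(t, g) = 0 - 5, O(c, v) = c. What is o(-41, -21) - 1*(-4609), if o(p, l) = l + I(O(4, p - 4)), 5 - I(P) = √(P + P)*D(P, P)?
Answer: 4593 + 10*√2 ≈ 4607.1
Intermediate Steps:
D(t, g) = -5
I(P) = 5 + 5*√2*√P (I(P) = 5 - √(P + P)*(-5) = 5 - √(2*P)*(-5) = 5 - √2*√P*(-5) = 5 - (-5)*√2*√P = 5 + 5*√2*√P)
o(p, l) = 5 + l + 10*√2 (o(p, l) = l + (5 + 5*√2*√4) = l + (5 + 5*√2*2) = l + (5 + 10*√2) = 5 + l + 10*√2)
o(-41, -21) - 1*(-4609) = (5 - 21 + 10*√2) - 1*(-4609) = (-16 + 10*√2) + 4609 = 4593 + 10*√2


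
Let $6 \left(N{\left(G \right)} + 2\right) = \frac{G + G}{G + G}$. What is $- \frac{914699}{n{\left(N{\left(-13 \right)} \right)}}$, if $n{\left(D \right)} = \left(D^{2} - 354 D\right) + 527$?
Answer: $- \frac{32929164}{42457} \approx -775.59$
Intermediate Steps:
$N{\left(G \right)} = - \frac{11}{6}$ ($N{\left(G \right)} = -2 + \frac{\left(G + G\right) \frac{1}{G + G}}{6} = -2 + \frac{2 G \frac{1}{2 G}}{6} = -2 + \frac{1}{6} \cdot 1 = -2 + \frac{1}{6} = - \frac{11}{6}$)
$n{\left(D \right)} = 527 + D^{2} - 354 D$
$- \frac{914699}{n{\left(N{\left(-13 \right)} \right)}} = - \frac{914699}{527 + \left(- \frac{11}{6}\right)^{2} - -649} = - \frac{914699}{527 + \frac{121}{36} + 649} = - \frac{914699}{\frac{42457}{36}} = \left(-914699\right) \frac{36}{42457} = - \frac{32929164}{42457}$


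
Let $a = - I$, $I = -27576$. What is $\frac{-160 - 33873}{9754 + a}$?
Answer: $- \frac{34033}{37330} \approx -0.91168$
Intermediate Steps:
$a = 27576$ ($a = \left(-1\right) \left(-27576\right) = 27576$)
$\frac{-160 - 33873}{9754 + a} = \frac{-160 - 33873}{9754 + 27576} = - \frac{34033}{37330}$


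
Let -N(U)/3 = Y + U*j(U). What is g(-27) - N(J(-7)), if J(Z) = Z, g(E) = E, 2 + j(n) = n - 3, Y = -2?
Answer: 219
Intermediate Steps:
j(n) = -5 + n (j(n) = -2 + (n - 3) = -2 + (-3 + n) = -5 + n)
N(U) = 6 - 3*U*(-5 + U) (N(U) = -3*(-2 + U*(-5 + U)) = 6 - 3*U*(-5 + U))
g(-27) - N(J(-7)) = -27 - (6 - 3*(-7)*(-5 - 7)) = -27 - (6 - 3*(-7)*(-12)) = -27 - (6 - 252) = -27 - 1*(-246) = -27 + 246 = 219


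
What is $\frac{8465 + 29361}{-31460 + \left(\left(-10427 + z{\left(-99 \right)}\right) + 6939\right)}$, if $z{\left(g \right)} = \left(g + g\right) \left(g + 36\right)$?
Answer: $- \frac{18913}{11237} \approx -1.6831$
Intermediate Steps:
$z{\left(g \right)} = 2 g \left(36 + g\right)$
$\frac{8465 + 29361}{-31460 + \left(\left(-10427 + z{\left(-99 \right)}\right) + 6939\right)} = \frac{8465 + 29361}{-31460 - \left(3488 + 198 \left(36 - 99\right)\right)} = \frac{37826}{-31460 + \left(\left(-10427 + 2 \left(-99\right) \left(-63\right)\right) + 6939\right)} = \frac{37826}{-31460 + \left(\left(-10427 + 12474\right) + 6939\right)} = \frac{37826}{-31460 + \left(2047 + 6939\right)} = \frac{37826}{-31460 + 8986} = \frac{37826}{-22474} = 37826 \left(- \frac{1}{22474}\right) = - \frac{18913}{11237}$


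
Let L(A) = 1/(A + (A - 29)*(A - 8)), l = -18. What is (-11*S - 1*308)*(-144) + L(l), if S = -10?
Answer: 34328449/1204 ≈ 28512.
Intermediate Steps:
L(A) = 1/(A + (-29 + A)*(-8 + A))
(-11*S - 1*308)*(-144) + L(l) = (-11*(-10) - 1*308)*(-144) + 1/(232 + (-18)**2 - 36*(-18)) = (110 - 308)*(-144) + 1/(232 + 324 + 648) = -198*(-144) + 1/1204 = 28512 + 1/1204 = 34328449/1204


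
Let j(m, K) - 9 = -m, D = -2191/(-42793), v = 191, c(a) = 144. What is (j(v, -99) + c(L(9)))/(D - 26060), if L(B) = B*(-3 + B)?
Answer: 1626134/1115183389 ≈ 0.0014582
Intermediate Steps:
D = 2191/42793 (D = -2191*(-1/42793) = 2191/42793 ≈ 0.051200)
j(m, K) = 9 - m
(j(v, -99) + c(L(9)))/(D - 26060) = ((9 - 1*191) + 144)/(2191/42793 - 26060) = ((9 - 191) + 144)/(-1115183389/42793) = (-182 + 144)*(-42793/1115183389) = -38*(-42793/1115183389) = 1626134/1115183389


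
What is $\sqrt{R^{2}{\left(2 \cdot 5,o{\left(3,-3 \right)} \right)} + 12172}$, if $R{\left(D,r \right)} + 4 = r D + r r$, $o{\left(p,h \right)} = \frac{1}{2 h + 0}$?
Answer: $\frac{\sqrt{15816121}}{36} \approx 110.47$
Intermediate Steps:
$o{\left(p,h \right)} = \frac{1}{2 h}$
$R{\left(D,r \right)} = -4 + r^{2} + D r$ ($R{\left(D,r \right)} = -4 + \left(r D + r r\right) = -4 + \left(D r + r^{2}\right) = -4 + \left(r^{2} + D r\right) = -4 + r^{2} + D r$)
$\sqrt{R^{2}{\left(2 \cdot 5,o{\left(3,-3 \right)} \right)} + 12172} = \sqrt{\left(-4 + \left(\frac{1}{2 \left(-3\right)}\right)^{2} + 2 \cdot 5 \frac{1}{2 \left(-3\right)}\right)^{2} + 12172} = \sqrt{\left(-4 + \left(\frac{1}{2} \left(- \frac{1}{3}\right)\right)^{2} + 10 \cdot \frac{1}{2} \left(- \frac{1}{3}\right)\right)^{2} + 12172} = \sqrt{\left(-4 + \left(- \frac{1}{6}\right)^{2} + 10 \left(- \frac{1}{6}\right)\right)^{2} + 12172} = \sqrt{\left(-4 + \frac{1}{36} - \frac{5}{3}\right)^{2} + 12172} = \sqrt{\left(- \frac{203}{36}\right)^{2} + 12172} = \sqrt{\frac{41209}{1296} + 12172} = \sqrt{\frac{15816121}{1296}} = \frac{\sqrt{15816121}}{36}$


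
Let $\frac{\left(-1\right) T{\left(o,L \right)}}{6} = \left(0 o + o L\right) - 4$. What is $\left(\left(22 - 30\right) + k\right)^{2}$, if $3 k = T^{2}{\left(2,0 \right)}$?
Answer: $33856$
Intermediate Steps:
$T{\left(o,L \right)} = 24 - 6 L o$ ($T{\left(o,L \right)} = - 6 \left(\left(0 o + o L\right) - 4\right) = - 6 \left(\left(0 + L o\right) - 4\right) = - 6 \left(L o - 4\right) = - 6 \left(-4 + L o\right) = 24 - 6 L o$)
$k = 192$ ($k = \frac{\left(24 - 0 \cdot 2\right)^{2}}{3} = \frac{\left(24 + 0\right)^{2}}{3} = \frac{24^{2}}{3} = \frac{1}{3} \cdot 576 = 192$)
$\left(\left(22 - 30\right) + k\right)^{2} = \left(\left(22 - 30\right) + 192\right)^{2} = \left(-8 + 192\right)^{2} = 184^{2} = 33856$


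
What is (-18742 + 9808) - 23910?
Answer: -32844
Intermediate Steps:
(-18742 + 9808) - 23910 = -8934 - 23910 = -32844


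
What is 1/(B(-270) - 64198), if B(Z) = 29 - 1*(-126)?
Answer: -1/64043 ≈ -1.5614e-5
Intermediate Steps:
B(Z) = 155 (B(Z) = 29 + 126 = 155)
1/(B(-270) - 64198) = 1/(155 - 64198) = 1/(-64043) = -1/64043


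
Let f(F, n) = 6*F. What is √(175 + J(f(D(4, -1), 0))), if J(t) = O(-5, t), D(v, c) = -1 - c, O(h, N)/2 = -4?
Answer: √167 ≈ 12.923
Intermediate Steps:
O(h, N) = -8 (O(h, N) = 2*(-4) = -8)
J(t) = -8
√(175 + J(f(D(4, -1), 0))) = √(175 - 8) = √167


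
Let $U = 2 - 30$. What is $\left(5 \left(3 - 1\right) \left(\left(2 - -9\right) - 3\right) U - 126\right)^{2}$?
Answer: $5597956$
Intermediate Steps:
$U = -28$ ($U = 2 - 30 = -28$)
$\left(5 \left(3 - 1\right) \left(\left(2 - -9\right) - 3\right) U - 126\right)^{2} = \left(5 \left(3 - 1\right) \left(\left(2 - -9\right) - 3\right) \left(-28\right) - 126\right)^{2} = \left(5 \cdot 2 \left(\left(2 + 9\right) - 3\right) \left(-28\right) - 126\right)^{2} = \left(5 \cdot 2 \left(11 - 3\right) \left(-28\right) - 126\right)^{2} = \left(5 \cdot 2 \cdot 8 \left(-28\right) - 126\right)^{2} = \left(5 \cdot 16 \left(-28\right) - 126\right)^{2} = \left(80 \left(-28\right) - 126\right)^{2} = \left(-2240 - 126\right)^{2} = \left(-2366\right)^{2} = 5597956$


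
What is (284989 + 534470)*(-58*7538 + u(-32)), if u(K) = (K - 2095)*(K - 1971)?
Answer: 3132936801243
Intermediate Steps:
u(K) = (-2095 + K)*(-1971 + K)
(284989 + 534470)*(-58*7538 + u(-32)) = (284989 + 534470)*(-58*7538 + (4129245 + (-32)² - 4066*(-32))) = 819459*(-437204 + (4129245 + 1024 + 130112)) = 819459*(-437204 + 4260381) = 819459*3823177 = 3132936801243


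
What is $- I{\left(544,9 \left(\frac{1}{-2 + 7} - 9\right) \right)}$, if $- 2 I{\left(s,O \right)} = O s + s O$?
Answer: $- \frac{215424}{5} \approx -43085.0$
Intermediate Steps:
$I{\left(s,O \right)} = - O s$ ($I{\left(s,O \right)} = - \frac{O s + s O}{2} = - \frac{O s + O s}{2} = - \frac{2 O s}{2} = - O s$)
$- I{\left(544,9 \left(\frac{1}{-2 + 7} - 9\right) \right)} = - \left(-1\right) 9 \left(\frac{1}{-2 + 7} - 9\right) 544 = - \left(-1\right) 9 \left(\frac{1}{5} - 9\right) 544 = - \left(-1\right) 9 \left(- \frac{44}{5}\right) 544 = - \frac{\left(-1\right) \left(-396\right) 544}{5} = \left(-1\right) \frac{215424}{5} = - \frac{215424}{5}$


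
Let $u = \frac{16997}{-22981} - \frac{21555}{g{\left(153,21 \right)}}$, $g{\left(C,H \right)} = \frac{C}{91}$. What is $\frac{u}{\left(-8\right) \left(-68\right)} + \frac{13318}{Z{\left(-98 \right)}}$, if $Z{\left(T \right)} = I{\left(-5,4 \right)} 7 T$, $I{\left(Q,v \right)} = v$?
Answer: $- \frac{3020194365}{106264144} \approx -28.422$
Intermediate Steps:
$g{\left(C,H \right)} = \frac{C}{91}$ ($g{\left(C,H \right)} = C \frac{1}{91} = \frac{C}{91}$)
$u = - \frac{5008882994}{390677}$ ($u = \frac{16997}{-22981} - \frac{21555}{\frac{1}{91} \cdot 153} = 16997 \left(- \frac{1}{22981}\right) - \frac{21555}{\frac{153}{91}} = - \frac{16997}{22981} - \frac{217945}{17} = - \frac{5008882994}{390677} \approx -12821.0$)
$Z{\left(T \right)} = 28 T$ ($Z{\left(T \right)} = 4 \cdot 7 T = 28 T$)
$\frac{u}{\left(-8\right) \left(-68\right)} + \frac{13318}{Z{\left(-98 \right)}} = - \frac{5008882994}{390677 \left(\left(-8\right) \left(-68\right)\right)} + \frac{13318}{28 \left(-98\right)} = - \frac{5008882994}{390677 \cdot 544} + \frac{13318}{-2744} = \left(- \frac{5008882994}{390677}\right) \frac{1}{544} + 13318 \left(- \frac{1}{2744}\right) = - \frac{2504441497}{106264144} - \frac{6659}{1372} = - \frac{3020194365}{106264144}$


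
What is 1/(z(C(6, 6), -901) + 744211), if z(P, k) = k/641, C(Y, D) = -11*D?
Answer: 641/477038350 ≈ 1.3437e-6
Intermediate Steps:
z(P, k) = k/641 (z(P, k) = k*(1/641) = k/641)
1/(z(C(6, 6), -901) + 744211) = 1/((1/641)*(-901) + 744211) = 1/(-901/641 + 744211) = 1/(477038350/641) = 641/477038350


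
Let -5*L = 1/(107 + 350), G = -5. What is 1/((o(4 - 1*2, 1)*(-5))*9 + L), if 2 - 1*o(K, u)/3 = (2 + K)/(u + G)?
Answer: -2285/925426 ≈ -0.0024691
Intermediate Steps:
o(K, u) = 6 - 3*(2 + K)/(-5 + u) (o(K, u) = 6 - 3*(2 + K)/(u - 5) = 6 - 3*(2 + K)/(-5 + u))
L = -1/2285 (L = -1/(5*(107 + 350)) = -⅕/457 = -⅕*1/457 = -1/2285 ≈ -0.00043764)
1/((o(4 - 1*2, 1)*(-5))*9 + L) = 1/(((3*(-12 - (4 - 1*2) + 2*1)/(-5 + 1))*(-5))*9 - 1/2285) = 1/(((3*(-12 - (4 - 2) + 2)/(-4))*(-5))*9 - 1/2285) = 1/(((3*(-¼)*(-12 - 1*2 + 2))*(-5))*9 - 1/2285) = 1/(((3*(-¼)*(-12 - 2 + 2))*(-5))*9 - 1/2285) = 1/(((3*(-¼)*(-12))*(-5))*9 - 1/2285) = 1/((9*(-5))*9 - 1/2285) = 1/(-45*9 - 1/2285) = 1/(-405 - 1/2285) = 1/(-925426/2285) = -2285/925426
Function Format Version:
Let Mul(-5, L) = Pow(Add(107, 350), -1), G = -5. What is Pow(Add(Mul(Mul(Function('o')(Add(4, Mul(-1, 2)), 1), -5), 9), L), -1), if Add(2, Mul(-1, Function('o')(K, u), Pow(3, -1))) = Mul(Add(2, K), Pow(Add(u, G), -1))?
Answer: Rational(-2285, 925426) ≈ -0.0024691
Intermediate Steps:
Function('o')(K, u) = Add(6, Mul(-3, Pow(Add(-5, u), -1), Add(2, K))) (Function('o')(K, u) = Add(6, Mul(-3, Mul(Add(2, K), Pow(Add(u, -5), -1)))) = Add(6, Mul(-3, Mul(Add(2, K), Pow(Add(-5, u), -1)))) = Add(6, Mul(-3, Mul(Pow(Add(-5, u), -1), Add(2, K)))) = Add(6, Mul(-3, Pow(Add(-5, u), -1), Add(2, K))))
L = Rational(-1, 2285) (L = Mul(Rational(-1, 5), Pow(Add(107, 350), -1)) = Mul(Rational(-1, 5), Pow(457, -1)) = Mul(Rational(-1, 5), Rational(1, 457)) = Rational(-1, 2285) ≈ -0.00043764)
Pow(Add(Mul(Mul(Function('o')(Add(4, Mul(-1, 2)), 1), -5), 9), L), -1) = Pow(Add(Mul(Mul(Mul(3, Pow(Add(-5, 1), -1), Add(-12, Mul(-1, Add(4, Mul(-1, 2))), Mul(2, 1))), -5), 9), Rational(-1, 2285)), -1) = Pow(Add(Mul(Mul(Mul(3, Pow(-4, -1), Add(-12, Mul(-1, Add(4, -2)), 2)), -5), 9), Rational(-1, 2285)), -1) = Pow(Add(Mul(Mul(Mul(3, Rational(-1, 4), Add(-12, Mul(-1, 2), 2)), -5), 9), Rational(-1, 2285)), -1) = Pow(Add(Mul(Mul(Mul(3, Rational(-1, 4), Add(-12, -2, 2)), -5), 9), Rational(-1, 2285)), -1) = Pow(Add(Mul(Mul(Mul(3, Rational(-1, 4), -12), -5), 9), Rational(-1, 2285)), -1) = Pow(Add(Mul(Mul(9, -5), 9), Rational(-1, 2285)), -1) = Pow(Add(Mul(-45, 9), Rational(-1, 2285)), -1) = Pow(Add(-405, Rational(-1, 2285)), -1) = Pow(Rational(-925426, 2285), -1) = Rational(-2285, 925426)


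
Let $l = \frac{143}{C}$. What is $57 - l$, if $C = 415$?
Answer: $\frac{23512}{415} \approx 56.655$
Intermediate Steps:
$l = \frac{143}{415} \approx 0.34458$
$57 - l = 57 - \frac{143}{415} = \frac{23512}{415}$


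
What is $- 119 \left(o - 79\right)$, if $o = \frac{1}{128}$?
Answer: $\frac{1203209}{128} \approx 9400.1$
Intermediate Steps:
$o = \frac{1}{128} \approx 0.0078125$
$- 119 \left(o - 79\right) = - 119 \left(\frac{1}{128} - 79\right) = \left(-119\right) \left(- \frac{10111}{128}\right) = \frac{1203209}{128}$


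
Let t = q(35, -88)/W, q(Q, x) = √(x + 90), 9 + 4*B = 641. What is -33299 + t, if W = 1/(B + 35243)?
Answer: -33299 + 35401*√2 ≈ 16766.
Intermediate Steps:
B = 158 (B = -9/4 + (¼)*641 = -9/4 + 641/4 = 158)
q(Q, x) = √(90 + x)
W = 1/35401 (W = 1/(158 + 35243) = 1/35401 ≈ 2.8248e-5)
t = 35401*√2 (t = √(90 - 88)/(1/35401) = √2*35401 = 35401*√2 ≈ 50065.)
-33299 + t = -33299 + 35401*√2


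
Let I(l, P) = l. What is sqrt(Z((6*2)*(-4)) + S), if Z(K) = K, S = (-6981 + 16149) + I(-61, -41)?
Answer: sqrt(9059) ≈ 95.179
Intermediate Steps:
S = 9107 (S = (-6981 + 16149) - 61 = 9168 - 61 = 9107)
sqrt(Z((6*2)*(-4)) + S) = sqrt((6*2)*(-4) + 9107) = sqrt(12*(-4) + 9107) = sqrt(-48 + 9107) = sqrt(9059)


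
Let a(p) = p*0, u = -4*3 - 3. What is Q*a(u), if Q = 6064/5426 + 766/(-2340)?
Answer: 0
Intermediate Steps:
u = -15 (u = -12 - 3 = -15)
a(p) = 0
Q = 2508361/3174210 (Q = 6064*(1/5426) + 766*(-1/2340) = 3032/2713 - 383/1170 = 2508361/3174210 ≈ 0.79023)
Q*a(u) = (2508361/3174210)*0 = 0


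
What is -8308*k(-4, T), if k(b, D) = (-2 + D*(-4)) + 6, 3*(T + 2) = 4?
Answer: -166160/3 ≈ -55387.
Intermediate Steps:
T = -⅔ (T = -2 + (⅓)*4 = -2 + 4/3 = -⅔ ≈ -0.66667)
k(b, D) = 4 - 4*D (k(b, D) = (-2 - 4*D) + 6 = 4 - 4*D)
-8308*k(-4, T) = -8308*(4 - 4*(-⅔)) = -8308*(4 + 8/3) = -8308*20/3 = -166160/3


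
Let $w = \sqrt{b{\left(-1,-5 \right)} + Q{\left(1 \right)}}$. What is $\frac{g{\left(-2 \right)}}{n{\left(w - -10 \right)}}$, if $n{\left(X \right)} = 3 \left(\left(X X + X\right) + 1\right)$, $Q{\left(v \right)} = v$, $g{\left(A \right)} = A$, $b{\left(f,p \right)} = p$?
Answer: $- \frac{214}{39639} + \frac{28 i}{13213} \approx -0.0053987 + 0.0021191 i$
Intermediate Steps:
$w = 2 i$ ($w = \sqrt{-5 + 1} = \sqrt{-4} = 2 i \approx 2.0 i$)
$n{\left(X \right)} = 3 + 3 X + 3 X^{2}$ ($n{\left(X \right)} = 3 \left(\left(X^{2} + X\right) + 1\right) = 3 \left(\left(X + X^{2}\right) + 1\right) = 3 \left(1 + X + X^{2}\right) = 3 + 3 X + 3 X^{2}$)
$\frac{g{\left(-2 \right)}}{n{\left(w - -10 \right)}} = - \frac{2}{3 + 3 \left(2 i - -10\right) + 3 \left(2 i - -10\right)^{2}} = - \frac{2}{3 + 3 \left(2 i + 10\right) + 3 \left(2 i + 10\right)^{2}} = - \frac{2}{3 + 3 \left(10 + 2 i\right) + 3 \left(10 + 2 i\right)^{2}} = - \frac{2}{3 + \left(30 + 6 i\right) + 3 \left(10 + 2 i\right)^{2}} = - \frac{2}{33 + 3 \left(10 + 2 i\right)^{2} + 6 i}$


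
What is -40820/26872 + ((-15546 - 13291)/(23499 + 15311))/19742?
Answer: -3909566133033/2573622200180 ≈ -1.5191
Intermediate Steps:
-40820/26872 + ((-15546 - 13291)/(23499 + 15311))/19742 = -40820*1/26872 - 28837/38810*(1/19742) = -10205/6718 - 28837*1/38810*(1/19742) = -10205/6718 - 28837/38810*1/19742 = -10205/6718 - 28837/766187020 = -3909566133033/2573622200180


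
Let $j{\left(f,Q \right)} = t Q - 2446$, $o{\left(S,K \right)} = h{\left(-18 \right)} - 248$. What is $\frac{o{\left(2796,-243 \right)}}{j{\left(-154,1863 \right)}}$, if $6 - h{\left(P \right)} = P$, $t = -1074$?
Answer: $\frac{56}{500827} \approx 0.00011182$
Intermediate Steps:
$h{\left(P \right)} = 6 - P$
$o{\left(S,K \right)} = -224$ ($o{\left(S,K \right)} = \left(6 - -18\right) - 248 = \left(6 + 18\right) - 248 = 24 - 248 = -224$)
$j{\left(f,Q \right)} = -2446 - 1074 Q$ ($j{\left(f,Q \right)} = - 1074 Q - 2446 = -2446 - 1074 Q$)
$\frac{o{\left(2796,-243 \right)}}{j{\left(-154,1863 \right)}} = - \frac{224}{-2446 - 2000862} = - \frac{224}{-2003308} = \left(-224\right) \left(- \frac{1}{2003308}\right) = \frac{56}{500827}$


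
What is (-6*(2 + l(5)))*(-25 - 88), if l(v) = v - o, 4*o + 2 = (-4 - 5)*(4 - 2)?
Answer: 8136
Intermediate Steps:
o = -5 (o = -1/2 + ((-4 - 5)*(4 - 2))/4 = -1/2 + (-9*2)/4 = -1/2 + (1/4)*(-18) = -1/2 - 9/2 = -5)
l(v) = 5 + v (l(v) = v - 1*(-5) = v + 5 = 5 + v)
(-6*(2 + l(5)))*(-25 - 88) = (-6*(2 + (5 + 5)))*(-25 - 88) = -6*(2 + 10)*(-113) = -6*12*(-113) = -72*(-113) = 8136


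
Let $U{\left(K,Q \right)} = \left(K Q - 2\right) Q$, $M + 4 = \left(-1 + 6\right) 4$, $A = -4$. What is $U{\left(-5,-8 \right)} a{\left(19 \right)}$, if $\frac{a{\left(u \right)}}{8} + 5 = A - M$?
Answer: $60800$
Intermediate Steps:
$M = 16$ ($M = -4 + \left(-1 + 6\right) 4 = -4 + 5 \cdot 4 = -4 + 20 = 16$)
$a{\left(u \right)} = -200$ ($a{\left(u \right)} = -40 + 8 \left(-4 - 16\right) = -40 + 8 \left(-20\right) = -40 - 160 = -200$)
$U{\left(K,Q \right)} = Q \left(-2 + K Q\right)$ ($U{\left(K,Q \right)} = \left(-2 + K Q\right) Q = Q \left(-2 + K Q\right)$)
$U{\left(-5,-8 \right)} a{\left(19 \right)} = - 8 \left(-2 - -40\right) \left(-200\right) = - 8 \left(-2 + 40\right) \left(-200\right) = \left(-8\right) 38 \left(-200\right) = \left(-304\right) \left(-200\right) = 60800$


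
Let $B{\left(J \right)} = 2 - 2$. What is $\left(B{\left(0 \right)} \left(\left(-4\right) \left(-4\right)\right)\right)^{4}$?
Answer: $0$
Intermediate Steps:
$B{\left(J \right)} = 0$
$\left(B{\left(0 \right)} \left(\left(-4\right) \left(-4\right)\right)\right)^{4} = \left(0 \left(\left(-4\right) \left(-4\right)\right)\right)^{4} = \left(0 \cdot 16\right)^{4} = 0^{4} = 0$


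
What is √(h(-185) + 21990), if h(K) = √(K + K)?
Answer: √(21990 + I*√370) ≈ 148.29 + 0.0648*I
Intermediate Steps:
h(K) = √2*√K (h(K) = √(2*K) = √2*√K)
√(h(-185) + 21990) = √(√2*√(-185) + 21990) = √(√2*(I*√185) + 21990) = √(I*√370 + 21990) = √(21990 + I*√370)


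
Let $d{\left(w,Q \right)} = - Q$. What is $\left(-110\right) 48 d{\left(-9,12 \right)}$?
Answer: $63360$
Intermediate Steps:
$\left(-110\right) 48 d{\left(-9,12 \right)} = \left(-110\right) 48 \left(\left(-1\right) 12\right) = \left(-5280\right) \left(-12\right) = 63360$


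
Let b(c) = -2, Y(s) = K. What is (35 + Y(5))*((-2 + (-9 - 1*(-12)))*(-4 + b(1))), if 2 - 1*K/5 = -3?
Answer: -360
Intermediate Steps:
K = 25 (K = 10 - 5*(-3) = 10 + 15 = 25)
Y(s) = 25
(35 + Y(5))*((-2 + (-9 - 1*(-12)))*(-4 + b(1))) = (35 + 25)*((-2 + (-9 - 1*(-12)))*(-4 - 2)) = 60*((-2 + (-9 + 12))*(-6)) = 60*((-2 + 3)*(-6)) = 60*(1*(-6)) = 60*(-6) = -360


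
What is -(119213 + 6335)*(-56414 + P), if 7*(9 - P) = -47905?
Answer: 43556367640/7 ≈ 6.2223e+9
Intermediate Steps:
P = 47968/7 (P = 9 - 1/7*(-47905) = 9 + 47905/7 = 47968/7 ≈ 6852.6)
-(119213 + 6335)*(-56414 + P) = -(119213 + 6335)*(-56414 + 47968/7) = -125548*(-346930)/7 = -1*(-43556367640/7) = 43556367640/7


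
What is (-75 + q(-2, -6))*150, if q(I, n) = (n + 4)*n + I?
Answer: -9750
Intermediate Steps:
q(I, n) = I + n*(4 + n) (q(I, n) = (4 + n)*n + I = n*(4 + n) + I = I + n*(4 + n))
(-75 + q(-2, -6))*150 = (-75 + (-2 + (-6)² + 4*(-6)))*150 = (-75 + (-2 + 36 - 24))*150 = (-75 + 10)*150 = -65*150 = -9750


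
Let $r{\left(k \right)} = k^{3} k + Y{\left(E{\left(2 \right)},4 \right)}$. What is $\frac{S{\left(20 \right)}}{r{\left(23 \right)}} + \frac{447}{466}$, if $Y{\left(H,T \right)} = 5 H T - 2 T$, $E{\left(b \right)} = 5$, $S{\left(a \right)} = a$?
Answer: $\frac{125139371}{130448778} \approx 0.9593$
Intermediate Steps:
$Y{\left(H,T \right)} = - 2 T + 5 H T$ ($Y{\left(H,T \right)} = 5 H T - 2 T = - 2 T + 5 H T$)
$r{\left(k \right)} = 92 + k^{4}$ ($r{\left(k \right)} = k^{3} k + 4 \left(-2 + 5 \cdot 5\right) = k^{4} + 4 \left(-2 + 25\right) = k^{4} + 4 \cdot 23 = k^{4} + 92 = 92 + k^{4}$)
$\frac{S{\left(20 \right)}}{r{\left(23 \right)}} + \frac{447}{466} = \frac{20}{92 + 23^{4}} + \frac{447}{466} = \frac{20}{92 + 279841} + 447 \cdot \frac{1}{466} = \frac{20}{279933} + \frac{447}{466} = \frac{125139371}{130448778}$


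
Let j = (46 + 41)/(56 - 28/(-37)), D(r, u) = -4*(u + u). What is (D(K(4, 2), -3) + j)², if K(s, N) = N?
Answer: 319444129/490000 ≈ 651.93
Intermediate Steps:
D(r, u) = -8*u
j = 1073/700 (j = 87/(56 - 28*(-1/37)) = 87/(56 + 28/37) = 87/(2100/37) = 87*(37/2100) = 1073/700 ≈ 1.5329)
(D(K(4, 2), -3) + j)² = (-8*(-3) + 1073/700)² = (24 + 1073/700)² = (17873/700)² = 319444129/490000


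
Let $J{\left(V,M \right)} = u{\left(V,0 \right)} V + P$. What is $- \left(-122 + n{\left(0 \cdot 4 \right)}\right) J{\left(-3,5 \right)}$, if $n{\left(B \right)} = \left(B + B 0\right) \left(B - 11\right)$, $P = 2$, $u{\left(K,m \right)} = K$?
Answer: $1342$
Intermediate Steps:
$J{\left(V,M \right)} = 2 + V^{2}$ ($J{\left(V,M \right)} = V V + 2 = V^{2} + 2 = 2 + V^{2}$)
$n{\left(B \right)} = B \left(-11 + B\right)$ ($n{\left(B \right)} = \left(B + 0\right) \left(-11 + B\right) = B \left(-11 + B\right)$)
$- \left(-122 + n{\left(0 \cdot 4 \right)}\right) J{\left(-3,5 \right)} = - \left(-122 + 0 \cdot 4 \left(-11 + 0 \cdot 4\right)\right) \left(2 + \left(-3\right)^{2}\right) = - \left(-122 + 0 \left(-11 + 0\right)\right) \left(2 + 9\right) = - \left(-122 + 0 \left(-11\right)\right) 11 = - \left(-122 + 0\right) 11 = - \left(-122\right) 11 = \left(-1\right) \left(-1342\right) = 1342$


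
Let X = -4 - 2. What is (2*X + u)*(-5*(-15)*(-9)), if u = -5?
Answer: 11475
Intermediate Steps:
X = -6
(2*X + u)*(-5*(-15)*(-9)) = (2*(-6) - 5)*(-5*(-15)*(-9)) = (-12 - 5)*(75*(-9)) = -17*(-675) = 11475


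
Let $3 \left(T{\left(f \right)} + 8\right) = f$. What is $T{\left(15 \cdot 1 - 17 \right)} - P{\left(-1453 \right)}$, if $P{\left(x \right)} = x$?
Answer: $\frac{4333}{3} \approx 1444.3$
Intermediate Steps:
$T{\left(f \right)} = -8 + \frac{f}{3}$
$T{\left(15 \cdot 1 - 17 \right)} - P{\left(-1453 \right)} = \left(-8 + \frac{15 \cdot 1 - 17}{3}\right) - -1453 = \left(-8 + \frac{15 - 17}{3}\right) + 1453 = \left(-8 + \frac{1}{3} \left(-2\right)\right) + 1453 = \left(-8 - \frac{2}{3}\right) + 1453 = - \frac{26}{3} + 1453 = \frac{4333}{3}$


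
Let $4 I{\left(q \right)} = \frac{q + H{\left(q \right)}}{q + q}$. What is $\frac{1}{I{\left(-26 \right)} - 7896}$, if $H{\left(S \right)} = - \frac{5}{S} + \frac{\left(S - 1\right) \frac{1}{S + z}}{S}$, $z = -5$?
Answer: $- \frac{41912}{330931945} \approx -0.00012665$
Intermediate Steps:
$H{\left(S \right)} = - \frac{5}{S} + \frac{-1 + S}{S \left(-5 + S\right)}$ ($H{\left(S \right)} = - \frac{5}{S} + \frac{\left(S - 1\right) \frac{1}{S - 5}}{S} = - \frac{5}{S} + \frac{\left(-1 + S\right) \frac{1}{-5 + S}}{S} = - \frac{5}{S} + \frac{\frac{1}{-5 + S} \left(-1 + S\right)}{S} = - \frac{5}{S} + \frac{-1 + S}{S \left(-5 + S\right)}$)
$I{\left(q \right)} = \frac{q + \frac{4 \left(6 - q\right)}{q \left(-5 + q\right)}}{8 q}$ ($I{\left(q \right)} = \frac{\left(q + \frac{4 \left(6 - q\right)}{q \left(-5 + q\right)}\right) \frac{1}{q + q}}{4} = \frac{\left(q + \frac{4 \left(6 - q\right)}{q \left(-5 + q\right)}\right) \frac{1}{2 q}}{4} = \frac{\frac{1}{2} \frac{1}{q} \left(q + \frac{4 \left(6 - q\right)}{q \left(-5 + q\right)}\right)}{4} = \frac{q + \frac{4 \left(6 - q\right)}{q \left(-5 + q\right)}}{8 q}$)
$\frac{1}{I{\left(-26 \right)} - 7896} = \frac{1}{\frac{24 - -104 + \left(-26\right)^{2} \left(-5 - 26\right)}{8 \cdot 676 \left(-5 - 26\right)} - 7896} = \frac{1}{\frac{1}{8} \cdot \frac{1}{676} \frac{1}{-31} \left(24 + 104 + 676 \left(-31\right)\right) - 7896} = \frac{1}{\frac{1}{8} \cdot \frac{1}{676} \left(- \frac{1}{31}\right) \left(24 + 104 - 20956\right) - 7896} = \frac{1}{\frac{1}{8} \cdot \frac{1}{676} \left(- \frac{1}{31}\right) \left(-20828\right) - 7896} = \frac{1}{\frac{5207}{41912} - 7896} = \frac{1}{- \frac{330931945}{41912}} = - \frac{41912}{330931945}$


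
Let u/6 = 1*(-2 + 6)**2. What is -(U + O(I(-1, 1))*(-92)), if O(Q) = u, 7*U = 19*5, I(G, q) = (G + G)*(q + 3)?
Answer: 61729/7 ≈ 8818.4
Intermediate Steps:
I(G, q) = 2*G*(3 + q) (I(G, q) = (2*G)*(3 + q) = 2*G*(3 + q))
U = 95/7 (U = (19*5)/7 = (1/7)*95 = 95/7 ≈ 13.571)
u = 96 (u = 6*(1*(-2 + 6)**2) = 6*(1*4**2) = 6*(1*16) = 6*16 = 96)
O(Q) = 96
-(U + O(I(-1, 1))*(-92)) = -(95/7 + 96*(-92)) = -(95/7 - 8832) = -1*(-61729/7) = 61729/7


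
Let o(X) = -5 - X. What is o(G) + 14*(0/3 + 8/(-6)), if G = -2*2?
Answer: -59/3 ≈ -19.667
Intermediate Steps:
G = -4
o(G) + 14*(0/3 + 8/(-6)) = (-5 - 1*(-4)) + 14*(0/3 + 8/(-6)) = (-5 + 4) + 14*(0*(⅓) + 8*(-⅙)) = -1 + 14*(0 - 4/3) = -1 + 14*(-4/3) = -1 - 56/3 = -59/3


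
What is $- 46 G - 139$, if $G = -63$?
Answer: $2759$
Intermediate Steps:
$- 46 G - 139 = \left(-46\right) \left(-63\right) - 139 = 2898 - 139 = 2759$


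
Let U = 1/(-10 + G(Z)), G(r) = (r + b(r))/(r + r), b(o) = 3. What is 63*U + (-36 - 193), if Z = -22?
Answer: -99181/421 ≈ -235.58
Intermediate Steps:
G(r) = (3 + r)/(2*r) (G(r) = (r + 3)/(r + r) = (3 + r)/((2*r)) = (3 + r)*(1/(2*r)) = (3 + r)/(2*r))
U = -44/421 (U = 1/(-10 + (1/2)*(3 - 22)/(-22)) = 1/(-10 + (1/2)*(-1/22)*(-19)) = 1/(-10 + 19/44) = 1/(-421/44) = -44/421 ≈ -0.10451)
63*U + (-36 - 193) = 63*(-44/421) + (-36 - 193) = -2772/421 - 229 = -99181/421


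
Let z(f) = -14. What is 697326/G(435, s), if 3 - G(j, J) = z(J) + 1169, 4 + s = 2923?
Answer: -116221/192 ≈ -605.32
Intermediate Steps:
s = 2919 (s = -4 + 2923 = 2919)
G(j, J) = -1152 (G(j, J) = 3 - (-14 + 1169) = 3 - 1*1155 = 3 - 1155 = -1152)
697326/G(435, s) = 697326/(-1152) = 697326*(-1/1152) = -116221/192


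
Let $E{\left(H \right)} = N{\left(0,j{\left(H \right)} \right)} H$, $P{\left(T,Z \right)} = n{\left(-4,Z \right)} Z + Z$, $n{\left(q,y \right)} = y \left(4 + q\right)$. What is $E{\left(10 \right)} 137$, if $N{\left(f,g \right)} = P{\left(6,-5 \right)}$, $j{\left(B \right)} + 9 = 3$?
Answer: $-6850$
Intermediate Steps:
$j{\left(B \right)} = -6$ ($j{\left(B \right)} = -9 + 3 = -6$)
$P{\left(T,Z \right)} = Z$ ($P{\left(T,Z \right)} = Z \left(4 - 4\right) Z + Z = Z 0 Z + Z = 0 Z + Z = 0 + Z = Z$)
$N{\left(f,g \right)} = -5$
$E{\left(H \right)} = - 5 H$
$E{\left(10 \right)} 137 = \left(-5\right) 10 \cdot 137 = \left(-50\right) 137 = -6850$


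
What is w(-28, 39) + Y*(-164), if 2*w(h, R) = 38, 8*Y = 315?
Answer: -12877/2 ≈ -6438.5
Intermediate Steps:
Y = 315/8 (Y = (1/8)*315 = 315/8 ≈ 39.375)
w(h, R) = 19 (w(h, R) = (1/2)*38 = 19)
w(-28, 39) + Y*(-164) = 19 + (315/8)*(-164) = 19 - 12915/2 = -12877/2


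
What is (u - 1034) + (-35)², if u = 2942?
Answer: 3133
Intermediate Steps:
(u - 1034) + (-35)² = (2942 - 1034) + (-35)² = 1908 + 1225 = 3133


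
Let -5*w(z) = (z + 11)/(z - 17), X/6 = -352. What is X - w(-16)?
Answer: -69695/33 ≈ -2112.0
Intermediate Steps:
X = -2112 (X = 6*(-352) = -2112)
w(z) = -(11 + z)/(5*(-17 + z)) (w(z) = -(z + 11)/(5*(z - 17)) = -(11 + z)/(5*(-17 + z)))
X - w(-16) = -2112 - (-11 - 1*(-16))/(5*(-17 - 16)) = -2112 - (-11 + 16)/(5*(-33)) = -2112 - (-1)*5/(5*33) = -2112 - 1*(-1/33) = -2112 + 1/33 = -69695/33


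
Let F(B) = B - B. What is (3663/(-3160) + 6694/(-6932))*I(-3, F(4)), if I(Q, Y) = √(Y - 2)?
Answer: -11636239*I*√2/5476280 ≈ -3.005*I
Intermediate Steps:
F(B) = 0
I(Q, Y) = √(-2 + Y)
(3663/(-3160) + 6694/(-6932))*I(-3, F(4)) = (3663/(-3160) + 6694/(-6932))*√(-2 + 0) = (3663*(-1/3160) + 6694*(-1/6932))*√(-2) = (-3663/3160 - 3347/3466)*(I*√2) = -11636239*I*√2/5476280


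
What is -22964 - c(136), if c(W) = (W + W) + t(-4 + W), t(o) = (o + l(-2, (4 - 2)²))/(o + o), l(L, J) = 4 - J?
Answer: -46473/2 ≈ -23237.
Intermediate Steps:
t(o) = ½ (t(o) = (o + (4 - (4 - 2)²))/(o + o) = (o + (4 - 1*2²))/((2*o)) = (o + (4 - 1*4))*(1/(2*o)) = (o + (4 - 4))*(1/(2*o)) = (o + 0)*(1/(2*o)) = o*(1/(2*o)) = ½)
c(W) = ½ + 2*W (c(W) = (W + W) + ½ = 2*W + ½ = ½ + 2*W)
-22964 - c(136) = -22964 - (½ + 2*136) = -22964 - (½ + 272) = -22964 - 1*545/2 = -22964 - 545/2 = -46473/2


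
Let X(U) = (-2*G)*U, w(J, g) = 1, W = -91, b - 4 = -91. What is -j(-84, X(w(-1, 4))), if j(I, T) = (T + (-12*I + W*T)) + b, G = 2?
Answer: -1281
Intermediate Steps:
b = -87 (b = 4 - 91 = -87)
X(U) = -4*U (X(U) = (-2*2)*U = -4*U)
j(I, T) = -87 - 90*T - 12*I (j(I, T) = (T + (-12*I - 91*T)) - 87 = (T + (-91*T - 12*I)) - 87 = (-90*T - 12*I) - 87 = -87 - 90*T - 12*I)
-j(-84, X(w(-1, 4))) = -(-87 - (-360) - 12*(-84)) = -(-87 - 90*(-4) + 1008) = -(-87 + 360 + 1008) = -1*1281 = -1281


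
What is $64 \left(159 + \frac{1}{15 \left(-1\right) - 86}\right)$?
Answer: $\frac{1027712}{101} \approx 10175.0$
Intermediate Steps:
$64 \left(159 + \frac{1}{15 \left(-1\right) - 86}\right) = 64 \left(159 + \frac{1}{-15 - 86}\right) = 64 \left(159 + \frac{1}{-101}\right) = 64 \left(159 - \frac{1}{101}\right) = 64 \cdot \frac{16058}{101} = \frac{1027712}{101}$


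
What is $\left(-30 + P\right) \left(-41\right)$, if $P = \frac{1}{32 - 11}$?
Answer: $\frac{25789}{21} \approx 1228.0$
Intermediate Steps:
$P = \frac{1}{21} \approx 0.047619$
$\left(-30 + P\right) \left(-41\right) = \left(-30 + \frac{1}{21}\right) \left(-41\right) = \left(- \frac{629}{21}\right) \left(-41\right) = \frac{25789}{21}$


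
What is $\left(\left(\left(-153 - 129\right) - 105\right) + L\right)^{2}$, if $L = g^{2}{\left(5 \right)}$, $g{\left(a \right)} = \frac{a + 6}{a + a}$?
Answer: $\frac{1488339241}{10000} \approx 1.4883 \cdot 10^{5}$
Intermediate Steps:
$g{\left(a \right)} = \frac{6 + a}{2 a}$
$L = \frac{121}{100}$ ($L = \left(\frac{6 + 5}{2 \cdot 5}\right)^{2} = \left(\frac{1}{2} \cdot \frac{1}{5} \cdot 11\right)^{2} = \left(\frac{11}{10}\right)^{2} = \frac{121}{100} \approx 1.21$)
$\left(\left(\left(-153 - 129\right) - 105\right) + L\right)^{2} = \left(\left(\left(-153 - 129\right) - 105\right) + \frac{121}{100}\right)^{2} = \left(\left(-282 - 105\right) + \frac{121}{100}\right)^{2} = \left(-387 + \frac{121}{100}\right)^{2} = \left(- \frac{38579}{100}\right)^{2} = \frac{1488339241}{10000}$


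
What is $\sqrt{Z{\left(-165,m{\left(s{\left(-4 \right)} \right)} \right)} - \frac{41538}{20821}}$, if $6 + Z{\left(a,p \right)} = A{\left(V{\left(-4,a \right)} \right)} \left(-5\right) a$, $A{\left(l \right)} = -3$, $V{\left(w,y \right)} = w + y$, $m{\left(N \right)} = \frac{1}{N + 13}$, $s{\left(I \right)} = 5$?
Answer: $\frac{3 i \sqrt{119601466491}}{20821} \approx 49.83 i$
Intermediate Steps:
$m{\left(N \right)} = \frac{1}{13 + N}$
$Z{\left(a,p \right)} = -6 + 15 a$ ($Z{\left(a,p \right)} = -6 + \left(-3\right) \left(-5\right) a = -6 + 15 a$)
$\sqrt{Z{\left(-165,m{\left(s{\left(-4 \right)} \right)} \right)} - \frac{41538}{20821}} = \sqrt{\left(-6 + 15 \left(-165\right)\right) - \frac{41538}{20821}} = \sqrt{\left(-6 - 2475\right) - \frac{41538}{20821}} = \sqrt{-2481 - \frac{41538}{20821}} = \sqrt{- \frac{51698439}{20821}} = \frac{3 i \sqrt{119601466491}}{20821}$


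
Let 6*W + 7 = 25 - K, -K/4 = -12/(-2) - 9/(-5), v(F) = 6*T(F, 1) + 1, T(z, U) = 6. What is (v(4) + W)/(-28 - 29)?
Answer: -226/285 ≈ -0.79298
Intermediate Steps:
v(F) = 37 (v(F) = 6*6 + 1 = 36 + 1 = 37)
K = -156/5 (K = -4*(-12/(-2) - 9/(-5)) = -4*(-12*(-½) - 9*(-⅕)) = -4*(6 + 9/5) = -4*39/5 = -156/5 ≈ -31.200)
W = 41/5 (W = -7/6 + (25 - 1*(-156/5))/6 = -7/6 + (25 + 156/5)/6 = -7/6 + (⅙)*(281/5) = -7/6 + 281/30 = 41/5 ≈ 8.2000)
(v(4) + W)/(-28 - 29) = (37 + 41/5)/(-28 - 29) = (226/5)/(-57) = (226/5)*(-1/57) = -226/285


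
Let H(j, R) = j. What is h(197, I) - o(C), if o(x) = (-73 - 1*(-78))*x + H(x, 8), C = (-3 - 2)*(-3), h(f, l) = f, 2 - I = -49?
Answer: 107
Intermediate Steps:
I = 51 (I = 2 - 1*(-49) = 2 + 49 = 51)
C = 15 (C = -5*(-3) = 15)
o(x) = 6*x (o(x) = (-73 - 1*(-78))*x + x = (-73 + 78)*x + x = 5*x + x = 6*x)
h(197, I) - o(C) = 197 - 6*15 = 197 - 1*90 = 197 - 90 = 107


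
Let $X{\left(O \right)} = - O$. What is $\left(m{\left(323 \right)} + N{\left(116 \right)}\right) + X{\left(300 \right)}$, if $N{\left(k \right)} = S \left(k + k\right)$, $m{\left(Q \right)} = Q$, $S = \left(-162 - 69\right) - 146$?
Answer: $-87441$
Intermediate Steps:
$S = -377$ ($S = \left(-162 - 69\right) - 146 = -231 - 146 = -377$)
$N{\left(k \right)} = - 754 k$ ($N{\left(k \right)} = - 377 \left(k + k\right) = - 377 \cdot 2 k = - 754 k$)
$\left(m{\left(323 \right)} + N{\left(116 \right)}\right) + X{\left(300 \right)} = \left(323 - 87464\right) - 300 = -87141 - 300 = -87441$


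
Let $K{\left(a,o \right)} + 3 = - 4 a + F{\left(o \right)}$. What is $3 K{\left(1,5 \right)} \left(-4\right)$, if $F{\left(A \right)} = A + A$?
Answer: $-36$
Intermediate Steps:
$F{\left(A \right)} = 2 A$
$K{\left(a,o \right)} = -3 - 4 a + 2 o$ ($K{\left(a,o \right)} = -3 - \left(- 2 o + 4 a\right) = -3 - 4 a + 2 o$)
$3 K{\left(1,5 \right)} \left(-4\right) = 3 \left(-3 - 4 + 2 \cdot 5\right) \left(-4\right) = 3 \left(-3 - 4 + 10\right) \left(-4\right) = 3 \cdot 3 \left(-4\right) = 9 \left(-4\right) = -36$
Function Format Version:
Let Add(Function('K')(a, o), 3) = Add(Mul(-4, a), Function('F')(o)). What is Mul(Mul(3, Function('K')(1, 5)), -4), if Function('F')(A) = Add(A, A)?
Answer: -36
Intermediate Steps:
Function('F')(A) = Mul(2, A)
Function('K')(a, o) = Add(-3, Mul(-4, a), Mul(2, o)) (Function('K')(a, o) = Add(-3, Add(Mul(-4, a), Mul(2, o))) = Add(-3, Mul(-4, a), Mul(2, o)))
Mul(Mul(3, Function('K')(1, 5)), -4) = Mul(Mul(3, Add(-3, Mul(-4, 1), Mul(2, 5))), -4) = Mul(Mul(3, Add(-3, -4, 10)), -4) = Mul(Mul(3, 3), -4) = Mul(9, -4) = -36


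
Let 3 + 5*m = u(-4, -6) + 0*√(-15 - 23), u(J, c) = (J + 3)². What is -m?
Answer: ⅖ ≈ 0.40000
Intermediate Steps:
u(J, c) = (3 + J)²
m = -⅖ (m = -⅗ + ((3 - 4)² + 0*√(-15 - 23))/5 = -⅗ + ((-1)² + 0*√(-38))/5 = -⅗ + (1 + 0*(I*√38))/5 = -⅗ + (1 + 0)/5 = -⅗ + (⅕)*1 = -⅗ + ⅕ = -⅖ ≈ -0.40000)
-m = -1*(-⅖) = ⅖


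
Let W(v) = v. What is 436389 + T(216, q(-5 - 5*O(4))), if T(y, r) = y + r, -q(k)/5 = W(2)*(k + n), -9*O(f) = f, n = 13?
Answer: 3928525/9 ≈ 4.3650e+5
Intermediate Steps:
O(f) = -f/9
q(k) = -130 - 10*k (q(k) = -10*(k + 13) = -10*(13 + k) = -5*(26 + 2*k) = -130 - 10*k)
T(y, r) = r + y
436389 + T(216, q(-5 - 5*O(4))) = 436389 + ((-130 - 10*(-5 - (-5)*4/9)) + 216) = 436389 + ((-130 - 10*(-5 - 5*(-4/9))) + 216) = 436389 + ((-130 - 10*(-5 + 20/9)) + 216) = 436389 + ((-130 - 10*(-25/9)) + 216) = 436389 + ((-130 + 250/9) + 216) = 436389 + (-920/9 + 216) = 436389 + 1024/9 = 3928525/9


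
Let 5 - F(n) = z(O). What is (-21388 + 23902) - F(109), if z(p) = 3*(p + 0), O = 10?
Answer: 2539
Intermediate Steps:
z(p) = 3*p
F(n) = -25 (F(n) = 5 - 3*10 = 5 - 1*30 = 5 - 30 = -25)
(-21388 + 23902) - F(109) = (-21388 + 23902) - 1*(-25) = 2514 + 25 = 2539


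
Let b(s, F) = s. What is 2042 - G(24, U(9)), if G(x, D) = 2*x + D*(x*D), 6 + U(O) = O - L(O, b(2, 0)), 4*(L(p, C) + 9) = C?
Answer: -1180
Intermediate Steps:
L(p, C) = -9 + C/4
U(O) = 5/2 + O (U(O) = -6 + (O - (-9 + (¼)*2)) = -6 + (O - (-9 + ½)) = -6 + (O - 1*(-17/2)) = -6 + (O + 17/2) = -6 + (17/2 + O) = 5/2 + O)
G(x, D) = 2*x + x*D² (G(x, D) = 2*x + D*(D*x) = 2*x + x*D²)
2042 - G(24, U(9)) = 2042 - 24*(2 + (5/2 + 9)²) = 2042 - 24*(2 + (23/2)²) = 2042 - 24*(2 + 529/4) = 2042 - 24*537/4 = 2042 - 1*3222 = 2042 - 3222 = -1180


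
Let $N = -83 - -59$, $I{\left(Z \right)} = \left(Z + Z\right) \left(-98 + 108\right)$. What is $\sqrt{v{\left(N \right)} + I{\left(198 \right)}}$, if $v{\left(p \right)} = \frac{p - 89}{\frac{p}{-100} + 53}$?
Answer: $\frac{\sqrt{57947285}}{121} \approx 62.912$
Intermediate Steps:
$I{\left(Z \right)} = 20 Z$ ($I{\left(Z \right)} = 2 Z 10 = 20 Z$)
$N = -24$ ($N = -83 + 59 = -24$)
$v{\left(p \right)} = \frac{-89 + p}{53 - \frac{p}{100}}$ ($v{\left(p \right)} = \frac{-89 + p}{p \left(- \frac{1}{100}\right) + 53} = \frac{-89 + p}{- \frac{p}{100} + 53} = \frac{-89 + p}{53 - \frac{p}{100}}$)
$\sqrt{v{\left(N \right)} + I{\left(198 \right)}} = \sqrt{\frac{100 \left(89 - -24\right)}{-5300 - 24} + 20 \cdot 198} = \sqrt{\frac{100 \left(89 + 24\right)}{-5324} + 3960} = \sqrt{100 \left(- \frac{1}{5324}\right) 113 + 3960} = \sqrt{- \frac{2825}{1331} + 3960} = \sqrt{\frac{5267935}{1331}} = \frac{\sqrt{57947285}}{121}$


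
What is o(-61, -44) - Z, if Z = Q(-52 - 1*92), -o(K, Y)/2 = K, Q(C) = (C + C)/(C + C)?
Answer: 121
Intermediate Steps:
Q(C) = 1 (Q(C) = (2*C)/((2*C)) = (2*C)*(1/(2*C)) = 1)
o(K, Y) = -2*K
Z = 1
o(-61, -44) - Z = -2*(-61) - 1*1 = 122 - 1 = 121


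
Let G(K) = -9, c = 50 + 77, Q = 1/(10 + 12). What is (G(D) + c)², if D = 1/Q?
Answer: 13924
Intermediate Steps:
Q = 1/22 ≈ 0.045455
D = 22 (D = 1/(1/22) = 22)
c = 127
(G(D) + c)² = (-9 + 127)² = 118² = 13924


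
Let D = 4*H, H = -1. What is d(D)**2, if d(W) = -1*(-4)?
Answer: 16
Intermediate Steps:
D = -4 (D = 4*(-1) = -4)
d(W) = 4
d(D)**2 = 4**2 = 16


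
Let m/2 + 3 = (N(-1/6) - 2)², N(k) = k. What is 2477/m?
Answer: 44586/61 ≈ 730.92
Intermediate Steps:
m = 61/18 (m = -6 + 2*(-1/6 - 2)² = -6 + 2*(-1*⅙ - 2)² = -6 + 2*(-⅙ - 2)² = -6 + 2*(-13/6)² = -6 + 2*(169/36) = -6 + 169/18 = 61/18 ≈ 3.3889)
2477/m = 2477/(61/18) = 2477*(18/61) = 44586/61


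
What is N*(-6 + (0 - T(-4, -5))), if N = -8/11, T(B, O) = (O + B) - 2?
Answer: -40/11 ≈ -3.6364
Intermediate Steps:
T(B, O) = -2 + B + O (T(B, O) = (B + O) - 2 = -2 + B + O)
N = -8/11 (N = -8*1/11 = -8/11 ≈ -0.72727)
N*(-6 + (0 - T(-4, -5))) = -8*(-6 + (0 - (-2 - 4 - 5)))/11 = -8*(-6 + (0 - 1*(-11)))/11 = -8*(-6 + (0 + 11))/11 = -8*(-6 + 11)/11 = -8/11*5 = -40/11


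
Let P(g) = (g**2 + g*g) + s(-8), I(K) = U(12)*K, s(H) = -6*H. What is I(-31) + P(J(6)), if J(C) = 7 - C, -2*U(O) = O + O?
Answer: 422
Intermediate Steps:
U(O) = -O (U(O) = -(O + O)/2 = -O)
I(K) = -12*K (I(K) = (-1*12)*K = -12*K)
P(g) = 48 + 2*g**2 (P(g) = (g**2 + g*g) - 6*(-8) = (g**2 + g**2) + 48 = 2*g**2 + 48 = 48 + 2*g**2)
I(-31) + P(J(6)) = -12*(-31) + (48 + 2*(7 - 1*6)**2) = 372 + (48 + 2*(7 - 6)**2) = 372 + (48 + 2*1**2) = 372 + (48 + 2*1) = 372 + (48 + 2) = 372 + 50 = 422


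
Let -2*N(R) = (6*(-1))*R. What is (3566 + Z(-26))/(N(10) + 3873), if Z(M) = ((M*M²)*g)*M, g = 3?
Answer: 1374494/3903 ≈ 352.16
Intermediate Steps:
N(R) = 3*R (N(R) = -6*(-1)*R/2 = -(-3)*R = 3*R)
Z(M) = 3*M⁴ (Z(M) = ((M*M²)*3)*M = (M³*3)*M = (3*M³)*M = 3*M⁴)
(3566 + Z(-26))/(N(10) + 3873) = (3566 + 3*(-26)⁴)/(3*10 + 3873) = (3566 + 3*456976)/(30 + 3873) = (3566 + 1370928)/3903 = 1374494*(1/3903) = 1374494/3903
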